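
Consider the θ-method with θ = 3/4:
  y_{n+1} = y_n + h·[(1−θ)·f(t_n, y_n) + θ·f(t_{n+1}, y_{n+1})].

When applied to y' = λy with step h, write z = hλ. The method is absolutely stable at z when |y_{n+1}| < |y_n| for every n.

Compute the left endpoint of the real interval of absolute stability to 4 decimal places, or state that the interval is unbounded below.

Test eqn y'=λy, z=hλ:
  y_{n+1} = y_n + z·[1/4·y_n + 3/4·y_{n+1}] ⇒ (1 − 3/4z)y_{n+1} = (1 + 1/4z)y_n
  ⇒ R(z) = (1 + 1/4z)/(1 − 3/4z).

Boundary: |R(x)|=1, x<0.
x=-1.35: |R|=0.3292
x=-2: |R|=0.2000
x=-10: |R|=0.1765
x=-100: |R|=0.3158
θ=3/4≥1/2 ⇒ |1+1/4x|<|1−3/4x| ∀x<0 ⇒ interval (−∞,0).

unbounded; (−∞, 0).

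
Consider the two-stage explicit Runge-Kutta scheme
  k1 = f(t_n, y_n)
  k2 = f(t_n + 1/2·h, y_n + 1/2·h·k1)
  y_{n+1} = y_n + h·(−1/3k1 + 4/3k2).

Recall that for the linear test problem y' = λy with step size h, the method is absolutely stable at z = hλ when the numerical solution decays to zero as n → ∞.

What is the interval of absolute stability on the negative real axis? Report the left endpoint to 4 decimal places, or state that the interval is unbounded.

Set f=λy, z=hλ:
  k1=λy_n ⇒ h·k1=z·y_n;  k2=λ(1+1/2z)y_n ⇒ h·k2=z(1+1/2z)y_n
  y_{n+1}/y_n = 1 − 1/3z + 4/3z(1+1/2z) = 1 + z + 2/3z²
  Hence R(z) = 1 + z + 2/3z².

Boundary: |R(x)|=1, x<0.
x=-1.13: |R|=0.7213
R=1: x+2/3x²=0 ⇒ x=−3/2=-1.5000; min R=1−1/(4·2/3)=0.6250>−1
Confirm numerically:
  x=-1.428: |R|=0.93146 <1
  x=-1.260: |R|=0.79840 <1
  x=-1.233: |R|=0.78053 <1
  x=-0.699: |R|=0.62673 <1
  x=-1.806: |R|=1.36842 >1
  x=-1.732: |R|=1.26788 >1
  x=-1.639: |R|=1.15188 >1
Interval (-1.5000, 0).

(-1.5000, 0).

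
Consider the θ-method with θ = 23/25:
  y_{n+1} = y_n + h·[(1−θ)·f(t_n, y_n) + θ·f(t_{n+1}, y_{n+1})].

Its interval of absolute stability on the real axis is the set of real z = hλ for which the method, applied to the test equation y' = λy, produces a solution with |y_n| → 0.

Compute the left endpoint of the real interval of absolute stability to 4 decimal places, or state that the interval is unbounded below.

interval (−∞, 0).

On y'=λy, z=hλ:
  y_{n+1} = y_n + z·[2/25·y_n + 23/25·y_{n+1}] ⇒ (1 − 23/25z)y_{n+1} = (1 + 2/25z)y_n
  R(z) = (1 + 2/25z)/(1 − 23/25z).

Boundary: |R(x)|=1, x<0.
x=-1.15: |R|=0.4412
x=-2: |R|=0.2958
x=-10: |R|=0.0196
x=-100: |R|=0.0753
θ=23/25≥1/2 ⇒ |1+2/25x|<|1−23/25x| ∀x<0 ⇒ interval (−∞,0).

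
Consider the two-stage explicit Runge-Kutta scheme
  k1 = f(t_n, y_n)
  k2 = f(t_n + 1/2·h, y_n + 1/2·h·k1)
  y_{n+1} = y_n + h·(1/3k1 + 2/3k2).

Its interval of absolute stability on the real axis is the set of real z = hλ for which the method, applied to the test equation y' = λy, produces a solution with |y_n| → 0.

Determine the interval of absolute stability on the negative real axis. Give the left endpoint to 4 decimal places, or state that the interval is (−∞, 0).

(-3.0000, 0).

Test eqn y'=λy, z=hλ:
  k1=λy_n ⇒ h·k1=z·y_n;  k2=λ(1+1/2z)y_n ⇒ h·k2=z(1+1/2z)y_n
  y_{n+1}/y_n = 1 + 1/3z + 2/3z(1+1/2z) = 1 + z + 1/3z²
  so R(z) = 1 + z + 1/3z².

Solve |R(x)|<1 on ℝ⁻.
x=-0.59: |R|=0.5260
R=1: x+1/3x²=0 ⇒ x=−3=-3.0000; min R=1−1/(4·1/3)=0.2500>−1
Confirm numerically:
  x=-2.181: |R|=0.40459 <1
  x=-1.990: |R|=0.33003 <1
  x=-1.671: |R|=0.25975 <1
  x=-3.552: |R|=1.65357 >1
  x=-3.534: |R|=1.62905 >1
  x=-3.531: |R|=1.62499 >1
So |R|<1 on (-3.0000, 0).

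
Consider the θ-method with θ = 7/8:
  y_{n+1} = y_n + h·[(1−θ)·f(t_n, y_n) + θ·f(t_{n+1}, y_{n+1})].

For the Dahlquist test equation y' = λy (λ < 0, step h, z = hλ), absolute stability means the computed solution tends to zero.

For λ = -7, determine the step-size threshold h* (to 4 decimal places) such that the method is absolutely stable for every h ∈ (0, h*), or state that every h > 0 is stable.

Test eqn y'=λy, z=hλ:
  y_{n+1} = y_n + z·[1/8·y_n + 7/8·y_{n+1}] ⇒ (1 − 7/8z)y_{n+1} = (1 + 1/8z)y_n
  Hence R(z) = (1 + 1/8z)/(1 − 7/8z).

Need |R(x)|<1, x<0.
x=-0.42: |R|=0.6929
x=-2: |R|=0.2727
x=-10: |R|=0.0256
x=-100: |R|=0.1299
θ=7/8≥1/2 ⇒ |1+1/8x|<|1−7/8x| ∀x<0 ⇒ unbounded interval.

unbounded; (−∞, 0). Any h>0 works for λ=-7.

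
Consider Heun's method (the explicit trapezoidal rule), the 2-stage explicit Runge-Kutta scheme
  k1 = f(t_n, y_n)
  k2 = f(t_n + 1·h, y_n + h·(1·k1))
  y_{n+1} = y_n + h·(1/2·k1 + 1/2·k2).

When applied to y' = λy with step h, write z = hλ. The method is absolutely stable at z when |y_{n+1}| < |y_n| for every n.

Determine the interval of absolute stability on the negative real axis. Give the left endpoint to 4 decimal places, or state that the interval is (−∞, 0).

z∈(-2.0000,0).

Test eqn y'=λy, z=hλ:
  order 2, 2-stage ⇒ R(z)=1+z+z^2/2
  (e.g. R(-1.01)=0.50005, |R|=0.50005)

Find x<0 with |R(x)|<1.
x=-1.01: |R|=0.5000
|R(-2.1)|=1.1050 |R(-2.01)|=1.0100 |R(-1.83)|=0.8445
Bisect:
  x_lo=-2.6441 |R|=1.8515  x_hi=-0.1022 |R|=0.9030
  mid=-1.37317 |R|=0.56963 →hi
  mid=-2.00864 |R|=1.00867 →lo
  mid=-1.69090 |R|=0.73867 →hi
  mid=-1.84977 |R|=0.86105 →hi
  mid=-1.92920 |R|=0.93171 →hi
  mid=-1.96892 |R|=0.96940 →hi
  mid=-1.98878 |R|=0.98884 →hi
  mid=-1.99871 |R|=0.99871 →hi
  mid=-2.00367 |R|=1.00368 →lo
  ...
  [-2.00010,-1.99995] ⇒ x*=-2.0000
Interval (-2.0000, 0).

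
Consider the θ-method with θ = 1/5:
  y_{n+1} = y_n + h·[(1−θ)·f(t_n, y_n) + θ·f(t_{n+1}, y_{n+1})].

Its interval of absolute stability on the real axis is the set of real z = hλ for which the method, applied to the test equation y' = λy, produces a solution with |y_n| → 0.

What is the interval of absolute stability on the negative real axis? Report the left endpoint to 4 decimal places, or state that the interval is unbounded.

(-3.3333, 0).

Test eqn y'=λy, z=hλ:
  y_{n+1} = y_n + z·[4/5·y_n + 1/5·y_{n+1}] ⇒ (1 − 1/5z)y_{n+1} = (1 + 4/5z)y_n
  ⇒ R(z) = (1 + 4/5z)/(1 − 1/5z).

Find x<0 with |R(x)|<1.
x=-0.85: |R|=0.2735
R=−1: 1+4/5x = −1+1/5x ⇒ -3/5x=2 ⇒ x=2/(-3/5)=-3.3333
Confirm numerically:
  x=-2.838: |R|=0.81041 <1
  x=-2.123: |R|=0.49024 <1
  x=-2.047: |R|=0.45239 <1
  x=-3.701: |R|=1.12677 >1
  x=-3.489: |R|=1.05501 >1
Interval (-3.3333, 0).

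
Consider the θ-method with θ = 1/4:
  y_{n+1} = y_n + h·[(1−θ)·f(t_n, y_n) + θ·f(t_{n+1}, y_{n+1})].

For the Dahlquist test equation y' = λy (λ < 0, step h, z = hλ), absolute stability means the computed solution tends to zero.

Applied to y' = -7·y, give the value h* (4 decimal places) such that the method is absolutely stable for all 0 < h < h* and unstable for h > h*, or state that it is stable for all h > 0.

(-4.0000,0); λ=-7 ⇒ h* = (4)/7 = 0.5714.

Set f=λy, z=hλ:
  y_{n+1} = y_n + z·[3/4·y_n + 1/4·y_{n+1}] ⇒ (1 − 1/4z)y_{n+1} = (1 + 3/4z)y_n
  ⇒ R(z) = (1 + 3/4z)/(1 − 1/4z).

Boundary: |R(x)|=1, x<0.
x=-0.93: |R|=0.2454
R=−1: 1+3/4x = −1+1/4x ⇒ -1/2x=2 ⇒ x=2/(-1/2)=-4.0000
Confirm numerically:
  x=-3.747: |R|=0.93468 <1
  x=-3.715: |R|=0.92612 <1
  x=-2.386: |R|=0.49452 <1
  x=-1.794: |R|=0.23852 <1
  x=-4.495: |R|=1.11654 >1
  x=-4.478: |R|=1.11276 >1
  x=-4.299: |R|=1.07206 >1
Interval (-4.0000, 0).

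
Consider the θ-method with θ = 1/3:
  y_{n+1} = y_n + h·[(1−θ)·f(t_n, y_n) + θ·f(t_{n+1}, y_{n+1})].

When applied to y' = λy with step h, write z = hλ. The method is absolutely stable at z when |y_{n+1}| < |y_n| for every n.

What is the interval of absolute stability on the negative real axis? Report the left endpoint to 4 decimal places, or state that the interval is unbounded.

z∈(-6.0000,0).

Test eqn y'=λy, z=hλ:
  y_{n+1} = y_n + z·[2/3·y_n + 1/3·y_{n+1}] ⇒ (1 − 1/3z)y_{n+1} = (1 + 2/3z)y_n
  R(z) = (1 + 2/3z)/(1 − 1/3z).

Boundary: |R(x)|=1, x<0.
x=-1.34: |R|=0.0737
R=−1: 1+2/3x = −1+1/3x ⇒ -1/3x=2 ⇒ x=2/(-1/3)=-6.0000
Confirm numerically:
  x=-5.133: |R|=0.89340 <1
  x=-3.116: |R|=0.52845 <1
  x=-2.420: |R|=0.33948 <1
  x=-6.426: |R|=1.04519 >1
  x=-6.382: |R|=1.04072 >1
  x=-6.036: |R|=1.00398 >1
So |R|<1 on (-6.0000, 0).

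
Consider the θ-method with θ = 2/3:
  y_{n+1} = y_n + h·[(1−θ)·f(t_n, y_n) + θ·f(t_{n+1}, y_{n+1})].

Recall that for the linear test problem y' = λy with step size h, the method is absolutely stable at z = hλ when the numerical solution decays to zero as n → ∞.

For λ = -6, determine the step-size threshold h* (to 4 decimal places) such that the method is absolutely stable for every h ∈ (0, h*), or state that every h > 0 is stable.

interval (−∞, 0). Any h>0 works for λ=-6.

On y'=λy, z=hλ:
  y_{n+1} = y_n + z·[1/3·y_n + 2/3·y_{n+1}] ⇒ (1 − 2/3z)y_{n+1} = (1 + 1/3z)y_n
  Hence R(z) = (1 + 1/3z)/(1 − 2/3z).

Boundary: |R(x)|=1, x<0.
x=-0.9: |R|=0.4375
x=-2: |R|=0.1429
x=-10: |R|=0.3043
x=-100: |R|=0.4778
θ=2/3≥1/2 ⇒ |1+1/3x|<|1−2/3x| ∀x<0 ⇒ interval (−∞,0).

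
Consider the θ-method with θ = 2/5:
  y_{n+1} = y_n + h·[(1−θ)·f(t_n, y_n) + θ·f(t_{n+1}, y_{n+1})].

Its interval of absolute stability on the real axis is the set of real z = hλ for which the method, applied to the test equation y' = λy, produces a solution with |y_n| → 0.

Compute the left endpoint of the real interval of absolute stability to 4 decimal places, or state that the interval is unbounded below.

On y'=λy, z=hλ:
  y_{n+1} = y_n + z·[3/5·y_n + 2/5·y_{n+1}] ⇒ (1 − 2/5z)y_{n+1} = (1 + 3/5z)y_n
  ⇒ R(z) = (1 + 3/5z)/(1 − 2/5z).

Need |R(x)|<1, x<0.
x=-0.55: |R|=0.5492
R=−1: 1+3/5x = −1+2/5x ⇒ -1/5x=2 ⇒ x=2/(-1/5)=-10.0000
Confirm numerically:
  x=-7.854: |R|=0.89637 <1
  x=-7.203: |R|=0.85587 <1
  x=-6.809: |R|=0.82861 <1
  x=-4.924: |R|=0.65814 <1
  x=-10.546: |R|=1.02093 >1
  x=-10.477: |R|=1.01838 >1
  x=-10.383: |R|=1.01486 >1
Interval (-10.0000, 0).

left endpoint -10.0000.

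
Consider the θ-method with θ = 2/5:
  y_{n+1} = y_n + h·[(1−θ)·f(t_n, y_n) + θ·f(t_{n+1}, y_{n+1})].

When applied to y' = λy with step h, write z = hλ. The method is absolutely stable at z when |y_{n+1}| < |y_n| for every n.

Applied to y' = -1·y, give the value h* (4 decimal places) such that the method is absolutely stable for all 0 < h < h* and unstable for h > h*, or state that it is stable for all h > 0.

Set f=λy, z=hλ:
  y_{n+1} = y_n + z·[3/5·y_n + 2/5·y_{n+1}] ⇒ (1 − 2/5z)y_{n+1} = (1 + 3/5z)y_n
  Hence R(z) = (1 + 3/5z)/(1 − 2/5z).

Boundary: |R(x)|=1, x<0.
x=-1.06: |R|=0.2556
R=−1: 1+3/5x = −1+2/5x ⇒ -1/5x=2 ⇒ x=2/(-1/5)=-10.0000
Confirm numerically:
  x=-9.854: |R|=0.99409 <1
  x=-9.096: |R|=0.96102 <1
  x=-8.165: |R|=0.91397 <1
  x=-7.386: |R|=0.86779 <1
  x=-10.435: |R|=1.01681 >1
  x=-10.248: |R|=1.00973 >1
Interval (-10.0000, 0).

(-10.0000,0); λ=-1 ⇒ h* = (10)/1 = 10.0000.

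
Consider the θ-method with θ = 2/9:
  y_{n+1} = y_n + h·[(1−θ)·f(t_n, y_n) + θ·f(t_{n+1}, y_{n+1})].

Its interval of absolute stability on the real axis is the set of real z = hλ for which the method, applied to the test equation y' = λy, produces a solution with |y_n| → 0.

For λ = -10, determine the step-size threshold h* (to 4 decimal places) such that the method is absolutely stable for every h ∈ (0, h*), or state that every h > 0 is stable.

(-3.6000,0); λ=-10 ⇒ h* = (18/5)/10 = 0.3600.

With y'=λy (z=hλ):
  y_{n+1} = y_n + z·[7/9·y_n + 2/9·y_{n+1}] ⇒ (1 − 2/9z)y_{n+1} = (1 + 7/9z)y_n
  R(z) = (1 + 7/9z)/(1 − 2/9z).

Solve |R(x)|<1 on ℝ⁻.
x=-1.66: |R|=0.2127
R=−1: 1+7/9x = −1+2/9x ⇒ -5/9x=2 ⇒ x=2/(-5/9)=-3.6000
Confirm numerically:
  x=-2.001: |R|=0.38509 <1
  x=-1.453: |R|=0.09835 <1
  x=-3.807: |R|=1.06230 >1
  x=-3.802: |R|=1.06083 >1
  x=-3.797: |R|=1.05936 >1
So |R|<1 on (-3.6000, 0).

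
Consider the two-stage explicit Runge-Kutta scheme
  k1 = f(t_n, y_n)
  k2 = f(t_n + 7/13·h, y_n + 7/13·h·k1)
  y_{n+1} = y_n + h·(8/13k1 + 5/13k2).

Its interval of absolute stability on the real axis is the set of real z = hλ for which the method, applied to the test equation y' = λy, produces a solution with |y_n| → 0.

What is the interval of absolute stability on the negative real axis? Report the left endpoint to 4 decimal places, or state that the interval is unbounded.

Test eqn y'=λy, z=hλ:
  k1=λy_n ⇒ h·k1=z·y_n;  k2=λ(1+7/13z)y_n ⇒ h·k2=z(1+7/13z)y_n
  y_{n+1}/y_n = 1 + 8/13z + 5/13z(1+7/13z) = 1 + z + 35/169z²
  ⇒ R(z) = 1 + z + 35/169z².

Need |R(x)|<1, x<0.
x=-0.67: |R|=0.4230
R=1: x+35/169x²=0 ⇒ x=−169/35=-4.8286; min R=1−1/(4·35/169)=-0.2071>−1
Confirm numerically:
  x=-4.114: |R|=0.39118 <1
  x=-2.830: |R|=0.17135 <1
  x=-2.624: |R|=0.19803 <1
  x=-2.263: |R|=0.20240 <1
  x=-5.124: |R|=1.31350 >1
  x=-4.995: |R|=1.17216 >1
  x=-4.923: |R|=1.09628 >1
Interval (-4.8286, 0).

(-4.8286, 0).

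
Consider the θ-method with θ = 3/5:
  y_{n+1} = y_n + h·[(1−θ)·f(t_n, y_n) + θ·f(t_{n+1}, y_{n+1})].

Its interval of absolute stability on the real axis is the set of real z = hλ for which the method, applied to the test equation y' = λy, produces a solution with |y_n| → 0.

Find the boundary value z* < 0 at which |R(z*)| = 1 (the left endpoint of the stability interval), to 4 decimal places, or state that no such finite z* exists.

(−∞, 0) — no finite endpoint.

On y'=λy, z=hλ:
  y_{n+1} = y_n + z·[2/5·y_n + 3/5·y_{n+1}] ⇒ (1 − 3/5z)y_{n+1} = (1 + 2/5z)y_n
  ⇒ R(z) = (1 + 2/5z)/(1 − 3/5z).

Solve |R(x)|<1 on ℝ⁻.
x=-0.9: |R|=0.4156
x=-2: |R|=0.0909
x=-10: |R|=0.4286
x=-100: |R|=0.6393
θ=3/5≥1/2 ⇒ |1+2/5x|<|1−3/5x| ∀x<0 ⇒ unbounded interval.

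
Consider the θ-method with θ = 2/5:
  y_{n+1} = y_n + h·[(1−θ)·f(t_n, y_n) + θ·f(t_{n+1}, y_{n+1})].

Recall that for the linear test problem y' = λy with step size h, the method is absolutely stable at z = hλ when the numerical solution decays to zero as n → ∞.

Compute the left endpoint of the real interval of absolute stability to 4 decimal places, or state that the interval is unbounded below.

On y'=λy, z=hλ:
  y_{n+1} = y_n + z·[3/5·y_n + 2/5·y_{n+1}] ⇒ (1 − 2/5z)y_{n+1} = (1 + 3/5z)y_n
  so R(z) = (1 + 3/5z)/(1 − 2/5z).

Need |R(x)|<1, x<0.
x=-1.69: |R|=0.0084
R=−1: 1+3/5x = −1+2/5x ⇒ -1/5x=2 ⇒ x=2/(-1/5)=-10.0000
Confirm numerically:
  x=-6.602: |R|=0.81334 <1
  x=-5.555: |R|=0.72408 <1
  x=-4.607: |R|=0.62059 <1
  x=-4.272: |R|=0.57708 <1
  x=-10.475: |R|=1.01830 >1
  x=-10.197: |R|=1.00776 >1
Interval (-10.0000, 0).

z* = -10.0000.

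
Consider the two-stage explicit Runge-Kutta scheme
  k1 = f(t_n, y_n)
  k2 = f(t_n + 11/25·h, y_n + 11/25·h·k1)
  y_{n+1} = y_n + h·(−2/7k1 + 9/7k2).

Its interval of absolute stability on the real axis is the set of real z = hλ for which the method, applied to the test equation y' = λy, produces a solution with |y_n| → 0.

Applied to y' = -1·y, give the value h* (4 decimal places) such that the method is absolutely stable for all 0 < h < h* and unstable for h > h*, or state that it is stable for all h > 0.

(-1.7677,0); λ=-1 ⇒ h* = (175/99)/1 = 1.7677.

Test eqn y'=λy, z=hλ:
  k1=λy_n ⇒ h·k1=z·y_n;  k2=λ(1+11/25z)y_n ⇒ h·k2=z(1+11/25z)y_n
  y_{n+1}/y_n = 1 − 2/7z + 9/7z(1+11/25z) = 1 + z + 99/175z²
  R(z) = 1 + z + 99/175z².

Need |R(x)|<1, x<0.
x=-0.54: |R|=0.6250
R=1: x+99/175x²=0 ⇒ x=−175/99=-1.7677; min R=1−1/(4·99/175)=0.5581>−1
Confirm numerically:
  x=-1.588: |R|=0.83859 <1
  x=-1.312: |R|=0.66179 <1
  x=-1.162: |R|=0.60185 <1
  x=-1.106: |R|=0.58600 <1
  x=-2.353: |R|=1.77914 >1
  x=-2.321: |R|=1.72653 >1
  x=-2.106: |R|=1.40308 >1
So |R|<1 on (-1.7677, 0).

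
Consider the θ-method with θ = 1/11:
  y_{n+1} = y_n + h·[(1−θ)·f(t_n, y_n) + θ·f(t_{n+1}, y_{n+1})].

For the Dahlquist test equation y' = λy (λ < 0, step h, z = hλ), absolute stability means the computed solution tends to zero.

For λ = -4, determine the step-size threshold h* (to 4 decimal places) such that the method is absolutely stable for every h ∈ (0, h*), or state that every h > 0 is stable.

With y'=λy (z=hλ):
  y_{n+1} = y_n + z·[10/11·y_n + 1/11·y_{n+1}] ⇒ (1 − 1/11z)y_{n+1} = (1 + 10/11z)y_n
  R(z) = (1 + 10/11z)/(1 − 1/11z).

Find x<0 with |R(x)|<1.
x=-1.79: |R|=0.5395
R=−1: 1+10/11x = −1+1/11x ⇒ -9/11x=2 ⇒ x=2/(-9/11)=-2.4444
Confirm numerically:
  x=-1.985: |R|=0.68156 <1
  x=-1.178: |R|=0.06405 <1
  x=-1.127: |R|=0.02226 <1
  x=-1.065: |R|=0.02901 <1
  x=-2.859: |R|=1.26921 >1
  x=-2.798: |R|=1.23061 >1
So |R|<1 on (-2.4444, 0).

(-2.4444,0); λ=-4 ⇒ h* = (22/9)/4 = 0.6111.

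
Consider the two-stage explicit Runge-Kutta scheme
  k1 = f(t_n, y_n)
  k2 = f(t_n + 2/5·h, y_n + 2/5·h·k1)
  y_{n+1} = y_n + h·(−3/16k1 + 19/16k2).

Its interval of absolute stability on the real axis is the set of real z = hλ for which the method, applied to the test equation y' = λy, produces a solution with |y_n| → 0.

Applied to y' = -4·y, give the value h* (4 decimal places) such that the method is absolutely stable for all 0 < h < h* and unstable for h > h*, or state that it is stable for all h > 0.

Set f=λy, z=hλ:
  k1=λy_n ⇒ h·k1=z·y_n;  k2=λ(1+2/5z)y_n ⇒ h·k2=z(1+2/5z)y_n
  y_{n+1}/y_n = 1 − 3/16z + 19/16z(1+2/5z) = 1 + z + 19/40z²
  R(z) = 1 + z + 19/40z².

Solve |R(x)|<1 on ℝ⁻.
x=-0.99: |R|=0.4755
R=1: x+19/40x²=0 ⇒ x=−40/19=-2.1053; min R=1−1/(4·19/40)=0.4737>−1
Confirm numerically:
  x=-1.763: |R|=0.71338 <1
  x=-1.651: |R|=0.64376 <1
  x=-1.063: |R|=0.47374 <1
  x=-2.678: |R|=1.72855 >1
  x=-2.665: |R|=1.70856 >1
  x=-2.585: |R|=1.58906 >1
Stable set (-2.1053, 0).

(-2.1053,0); λ=-4 ⇒ h* = (40/19)/4 = 0.5263.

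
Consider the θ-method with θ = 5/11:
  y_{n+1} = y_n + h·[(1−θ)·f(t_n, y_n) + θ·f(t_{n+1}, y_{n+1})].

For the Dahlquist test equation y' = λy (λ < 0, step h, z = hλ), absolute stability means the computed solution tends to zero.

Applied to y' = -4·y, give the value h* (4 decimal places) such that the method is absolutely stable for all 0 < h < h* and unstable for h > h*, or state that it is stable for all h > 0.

With y'=λy (z=hλ):
  y_{n+1} = y_n + z·[6/11·y_n + 5/11·y_{n+1}] ⇒ (1 − 5/11z)y_{n+1} = (1 + 6/11z)y_n
  R(z) = (1 + 6/11z)/(1 − 5/11z).

Solve |R(x)|<1 on ℝ⁻.
x=-1.11: |R|=0.2622
R=−1: 1+6/11x = −1+5/11x ⇒ -1/11x=2 ⇒ x=2/(-1/11)=-22.0000
Confirm numerically:
  x=-21.379: |R|=0.99473 <1
  x=-16.092: |R|=0.93540 <1
  x=-14.019: |R|=0.90158 <1
  x=-22.531: |R|=1.00429 >1
  x=-22.451: |R|=1.00366 >1
  x=-22.350: |R|=1.00285 >1
Interval (-22.0000, 0).

(-22.0000,0); λ=-4 ⇒ h* = (22)/4 = 5.5000.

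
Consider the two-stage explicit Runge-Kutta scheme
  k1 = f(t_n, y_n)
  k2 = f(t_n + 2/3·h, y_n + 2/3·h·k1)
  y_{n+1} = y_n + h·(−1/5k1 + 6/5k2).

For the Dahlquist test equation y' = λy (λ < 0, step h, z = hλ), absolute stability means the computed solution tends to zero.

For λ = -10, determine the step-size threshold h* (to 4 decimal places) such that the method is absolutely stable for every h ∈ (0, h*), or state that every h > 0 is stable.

Set f=λy, z=hλ:
  k1=λy_n ⇒ h·k1=z·y_n;  k2=λ(1+2/3z)y_n ⇒ h·k2=z(1+2/3z)y_n
  y_{n+1}/y_n = 1 − 1/5z + 6/5z(1+2/3z) = 1 + z + 4/5z²
  Hence R(z) = 1 + z + 4/5z².

Boundary: |R(x)|=1, x<0.
x=-1.07: |R|=0.8459
R=1: x+4/5x²=0 ⇒ x=−5/4=-1.2500; min R=1−1/(4·4/5)=0.6875>−1
Confirm numerically:
  x=-1.131: |R|=0.89233 <1
  x=-1.071: |R|=0.84663 <1
  x=-0.871: |R|=0.73591 <1
  x=-0.509: |R|=0.69826 <1
  x=-1.508: |R|=1.31125 >1
  x=-1.406: |R|=1.17547 >1
Stable set (-1.2500, 0).

(-1.2500,0); λ=-10 ⇒ h* = (5/4)/10 = 0.1250.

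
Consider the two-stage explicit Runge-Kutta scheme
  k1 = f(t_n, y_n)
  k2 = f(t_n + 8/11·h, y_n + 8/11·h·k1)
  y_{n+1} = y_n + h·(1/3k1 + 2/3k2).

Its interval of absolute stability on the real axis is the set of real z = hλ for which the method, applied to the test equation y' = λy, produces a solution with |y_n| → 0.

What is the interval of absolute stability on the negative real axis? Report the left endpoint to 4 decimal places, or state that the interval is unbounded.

(-2.0625, 0).

On y'=λy, z=hλ:
  k1=λy_n ⇒ h·k1=z·y_n;  k2=λ(1+8/11z)y_n ⇒ h·k2=z(1+8/11z)y_n
  y_{n+1}/y_n = 1 + 1/3z + 2/3z(1+8/11z) = 1 + z + 16/33z²
  Hence R(z) = 1 + z + 16/33z².

Solve |R(x)|<1 on ℝ⁻.
x=-0.57: |R|=0.5875
R=1: x+16/33x²=0 ⇒ x=−33/16=-2.0625; min R=1−1/(4·16/33)=0.4844>−1
Confirm numerically:
  x=-1.714: |R|=0.71039 <1
  x=-1.071: |R|=0.48514 <1
  x=-0.857: |R|=0.49910 <1
  x=-2.249: |R|=1.20336 >1
  x=-2.205: |R|=1.15235 >1
Stable set (-2.0625, 0).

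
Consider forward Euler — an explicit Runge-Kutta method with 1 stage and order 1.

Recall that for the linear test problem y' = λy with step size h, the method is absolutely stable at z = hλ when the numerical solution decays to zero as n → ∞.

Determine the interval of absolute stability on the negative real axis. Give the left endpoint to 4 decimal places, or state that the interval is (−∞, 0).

z∈(-2.0000,0).

With y'=λy (z=hλ):
  order 1, 1-stage ⇒ R(z)=1+z
  (e.g. R(-1.48)=-0.48000, |R|=0.48000)

Solve |R(x)|<1 on ℝ⁻.
x=-1.48: |R|=0.4800
|R(-2.32)|=1.3200 |R(-0.96)|=0.0400 |R(-0.76)|=0.2400
Bisect:
  x_lo=-2.6118 |R|=1.6118  x_hi=-0.3518 |R|=0.6482
  mid=-1.48177 |R|=0.48177 →hi
  mid=-2.04677 |R|=1.04677 →lo
  mid=-1.76427 |R|=0.76427 →hi
  mid=-1.90552 |R|=0.90552 →hi
  mid=-1.97614 |R|=0.97614 →hi
  mid=-2.01146 |R|=1.01146 →lo
  mid=-1.99380 |R|=0.99380 →hi
  ...
  [-2.00001,-1.99987] ⇒ x*=-2.0000
So |R|<1 on (-2.0000, 0).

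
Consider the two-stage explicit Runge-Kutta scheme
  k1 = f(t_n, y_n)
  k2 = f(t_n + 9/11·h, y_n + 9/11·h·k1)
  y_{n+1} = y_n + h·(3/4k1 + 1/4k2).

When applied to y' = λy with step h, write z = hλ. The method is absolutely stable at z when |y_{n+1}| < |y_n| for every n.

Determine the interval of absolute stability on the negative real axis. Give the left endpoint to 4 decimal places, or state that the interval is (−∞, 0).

z∈(-4.8889,0).

Set f=λy, z=hλ:
  k1=λy_n ⇒ h·k1=z·y_n;  k2=λ(1+9/11z)y_n ⇒ h·k2=z(1+9/11z)y_n
  y_{n+1}/y_n = 1 + 3/4z + 1/4z(1+9/11z) = 1 + z + 9/44z²
  ⇒ R(z) = 1 + z + 9/44z².

Boundary: |R(x)|=1, x<0.
x=-0.44: |R|=0.5996
R=1: x+9/44x²=0 ⇒ x=−44/9=-4.8889; min R=1−1/(4·9/44)=-0.2222>−1
Confirm numerically:
  x=-4.024: |R|=0.28812 <1
  x=-3.609: |R|=0.05518 <1
  x=-3.246: |R|=0.09080 <1
  x=-5.151: |R|=1.27616 >1
  x=-5.046: |R|=1.16216 >1
  x=-4.918: |R|=1.02928 >1
Stable set (-4.8889, 0).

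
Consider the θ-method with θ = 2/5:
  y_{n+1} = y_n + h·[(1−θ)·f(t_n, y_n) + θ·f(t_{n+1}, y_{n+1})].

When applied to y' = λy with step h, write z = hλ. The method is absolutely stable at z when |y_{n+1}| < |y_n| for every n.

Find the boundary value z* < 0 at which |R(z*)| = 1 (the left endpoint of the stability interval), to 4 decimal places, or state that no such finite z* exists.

On y'=λy, z=hλ:
  y_{n+1} = y_n + z·[3/5·y_n + 2/5·y_{n+1}] ⇒ (1 − 2/5z)y_{n+1} = (1 + 3/5z)y_n
  ⇒ R(z) = (1 + 3/5z)/(1 − 2/5z).

Find x<0 with |R(x)|<1.
x=-0.59: |R|=0.5227
R=−1: 1+3/5x = −1+2/5x ⇒ -1/5x=2 ⇒ x=2/(-1/5)=-10.0000
Confirm numerically:
  x=-9.468: |R|=0.97777 <1
  x=-6.505: |R|=0.80594 <1
  x=-5.177: |R|=0.68588 <1
  x=-10.545: |R|=1.02089 >1
  x=-10.064: |R|=1.00255 >1
So |R|<1 on (-10.0000, 0).

z* = -10.0000.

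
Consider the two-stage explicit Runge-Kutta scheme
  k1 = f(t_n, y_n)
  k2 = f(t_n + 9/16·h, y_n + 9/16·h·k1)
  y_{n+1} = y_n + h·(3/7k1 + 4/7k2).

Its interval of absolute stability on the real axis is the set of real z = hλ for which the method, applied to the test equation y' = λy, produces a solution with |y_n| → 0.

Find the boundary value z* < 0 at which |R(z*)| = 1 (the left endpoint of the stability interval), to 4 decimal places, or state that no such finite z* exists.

z* = -3.1111.

With y'=λy (z=hλ):
  k1=λy_n ⇒ h·k1=z·y_n;  k2=λ(1+9/16z)y_n ⇒ h·k2=z(1+9/16z)y_n
  y_{n+1}/y_n = 1 + 3/7z + 4/7z(1+9/16z) = 1 + z + 9/28z²
  Hence R(z) = 1 + z + 9/28z².

Solve |R(x)|<1 on ℝ⁻.
x=-1.27: |R|=0.2484
R=1: x+9/28x²=0 ⇒ x=−28/9=-3.1111; min R=1−1/(4·9/28)=0.2222>−1
Confirm numerically:
  x=-1.928: |R|=0.26681 <1
  x=-1.414: |R|=0.22866 <1
  x=-1.400: |R|=0.23000 <1
  x=-3.678: |R|=1.67018 >1
  x=-3.341: |R|=1.24688 >1
  x=-3.247: |R|=1.14182 >1
So |R|<1 on (-3.1111, 0).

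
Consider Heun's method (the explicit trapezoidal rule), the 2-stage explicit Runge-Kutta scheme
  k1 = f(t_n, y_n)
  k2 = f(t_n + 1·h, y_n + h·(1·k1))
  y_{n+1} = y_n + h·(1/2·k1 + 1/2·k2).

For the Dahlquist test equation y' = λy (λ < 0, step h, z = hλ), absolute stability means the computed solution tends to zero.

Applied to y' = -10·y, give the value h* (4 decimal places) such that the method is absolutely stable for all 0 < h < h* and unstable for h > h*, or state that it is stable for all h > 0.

(-2.0000,0); λ=-10 ⇒ h* = 0.2000.

With y'=λy (z=hλ):
  order 2, 2-stage ⇒ R(z)=1+z+z^2/2
  (e.g. R(-0.96)=0.50080, |R|=0.50080)

Find x<0 with |R(x)|<1.
x=-0.96: |R|=0.5008
|R(-1.62)|=0.6922 |R(-1.47)|=0.6104 |R(-1.37)|=0.5685
Bisect:
  x_lo=-2.8127 |R|=2.1429  x_hi=-0.3182 |R|=0.7324
  mid=-1.56542 |R|=0.65985 →hi
  mid=-2.18904 |R|=1.20691 →lo
  mid=-1.87723 |R|=0.88477 →hi
  mid=-2.03314 |R|=1.03369 →lo
  mid=-1.95518 |R|=0.95619 →hi
  mid=-1.99416 |R|=0.99418 →hi
  mid=-2.01365 |R|=1.01374 →lo
  ...
  [-2.00010,-1.99995] ⇒ x*=-2.0000
Interval (-2.0000, 0).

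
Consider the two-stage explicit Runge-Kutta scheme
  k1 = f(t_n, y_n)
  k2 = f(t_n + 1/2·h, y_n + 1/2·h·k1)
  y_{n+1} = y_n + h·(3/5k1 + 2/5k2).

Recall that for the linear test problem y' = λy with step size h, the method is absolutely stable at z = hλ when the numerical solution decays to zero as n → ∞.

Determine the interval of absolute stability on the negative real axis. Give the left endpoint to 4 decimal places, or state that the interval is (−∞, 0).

Test eqn y'=λy, z=hλ:
  k1=λy_n ⇒ h·k1=z·y_n;  k2=λ(1+1/2z)y_n ⇒ h·k2=z(1+1/2z)y_n
  y_{n+1}/y_n = 1 + 3/5z + 2/5z(1+1/2z) = 1 + z + 1/5z²
  Hence R(z) = 1 + z + 1/5z².

Solve |R(x)|<1 on ℝ⁻.
x=-1.55: |R|=0.0695
R=1: x+1/5x²=0 ⇒ x=−5=-5.0000; min R=1−1/(4·1/5)=-0.2500>−1
Confirm numerically:
  x=-4.498: |R|=0.54840 <1
  x=-4.115: |R|=0.27165 <1
  x=-3.812: |R|=0.09427 <1
  x=-2.810: |R|=0.23078 <1
  x=-5.534: |R|=1.59103 >1
  x=-5.047: |R|=1.04744 >1
So |R|<1 on (-5.0000, 0).

(-5.0000, 0).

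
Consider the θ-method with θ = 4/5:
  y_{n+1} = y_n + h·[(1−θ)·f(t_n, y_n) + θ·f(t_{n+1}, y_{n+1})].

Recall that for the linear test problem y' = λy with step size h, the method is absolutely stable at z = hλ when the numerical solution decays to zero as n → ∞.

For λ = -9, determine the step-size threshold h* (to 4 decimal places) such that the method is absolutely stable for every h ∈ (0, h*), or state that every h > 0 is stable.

On y'=λy, z=hλ:
  y_{n+1} = y_n + z·[1/5·y_n + 4/5·y_{n+1}] ⇒ (1 − 4/5z)y_{n+1} = (1 + 1/5z)y_n
  R(z) = (1 + 1/5z)/(1 − 4/5z).

Find x<0 with |R(x)|<1.
x=-1.47: |R|=0.3244
x=-2: |R|=0.2308
x=-10: |R|=0.1111
x=-100: |R|=0.2346
θ=4/5≥1/2 ⇒ |1+1/5x|<|1−4/5x| ∀x<0 ⇒ unbounded interval.

(−∞, 0) — no finite endpoint. Any h>0 works for λ=-9.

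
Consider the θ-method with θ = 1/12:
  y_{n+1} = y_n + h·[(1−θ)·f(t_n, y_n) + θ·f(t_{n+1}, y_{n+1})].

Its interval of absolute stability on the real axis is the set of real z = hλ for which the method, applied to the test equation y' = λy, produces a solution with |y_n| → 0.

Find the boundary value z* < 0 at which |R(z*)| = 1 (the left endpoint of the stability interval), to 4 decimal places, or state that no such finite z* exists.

left endpoint -2.4000.

With y'=λy (z=hλ):
  y_{n+1} = y_n + z·[11/12·y_n + 1/12·y_{n+1}] ⇒ (1 − 1/12z)y_{n+1} = (1 + 11/12z)y_n
  ⇒ R(z) = (1 + 11/12z)/(1 − 1/12z).

Solve |R(x)|<1 on ℝ⁻.
x=-1.23: |R|=0.1156
R=−1: 1+11/12x = −1+1/12x ⇒ -5/6x=2 ⇒ x=2/(-5/6)=-2.4000
Confirm numerically:
  x=-2.182: |R|=0.84628 <1
  x=-1.581: |R|=0.39695 <1
  x=-1.290: |R|=0.16479 <1
  x=-1.097: |R|=0.00512 <1
  x=-2.792: |R|=1.26501 >1
  x=-2.610: |R|=1.14374 >1
  x=-2.580: |R|=1.12346 >1
Stable set (-2.4000, 0).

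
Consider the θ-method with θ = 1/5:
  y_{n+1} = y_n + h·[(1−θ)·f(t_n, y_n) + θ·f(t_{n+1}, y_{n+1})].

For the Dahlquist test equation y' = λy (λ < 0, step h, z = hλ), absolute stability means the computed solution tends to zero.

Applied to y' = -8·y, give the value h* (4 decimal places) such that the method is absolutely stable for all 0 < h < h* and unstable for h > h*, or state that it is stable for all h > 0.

(-3.3333,0); λ=-8 ⇒ h* = (10/3)/8 = 0.4167.

On y'=λy, z=hλ:
  y_{n+1} = y_n + z·[4/5·y_n + 1/5·y_{n+1}] ⇒ (1 − 1/5z)y_{n+1} = (1 + 4/5z)y_n
  so R(z) = (1 + 4/5z)/(1 − 1/5z).

Find x<0 with |R(x)|<1.
x=-1.06: |R|=0.1254
R=−1: 1+4/5x = −1+1/5x ⇒ -3/5x=2 ⇒ x=2/(-3/5)=-3.3333
Confirm numerically:
  x=-3.250: |R|=0.96970 <1
  x=-3.031: |R|=0.88706 <1
  x=-1.540: |R|=0.17737 <1
  x=-3.678: |R|=1.11915 >1
  x=-3.672: |R|=1.11716 >1
  x=-3.505: |R|=1.06055 >1
So |R|<1 on (-3.3333, 0).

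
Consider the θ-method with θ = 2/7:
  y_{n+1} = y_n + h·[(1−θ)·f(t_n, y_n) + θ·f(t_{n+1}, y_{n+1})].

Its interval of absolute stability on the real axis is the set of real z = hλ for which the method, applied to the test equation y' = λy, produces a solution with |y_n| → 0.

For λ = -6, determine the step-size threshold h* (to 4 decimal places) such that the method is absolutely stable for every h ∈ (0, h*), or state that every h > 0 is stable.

(-4.6667,0); λ=-6 ⇒ h* = (14/3)/6 = 0.7778.

On y'=λy, z=hλ:
  y_{n+1} = y_n + z·[5/7·y_n + 2/7·y_{n+1}] ⇒ (1 − 2/7z)y_{n+1} = (1 + 5/7z)y_n
  so R(z) = (1 + 5/7z)/(1 − 2/7z).

Solve |R(x)|<1 on ℝ⁻.
x=-1.23: |R|=0.0899
R=−1: 1+5/7x = −1+2/7x ⇒ -3/7x=2 ⇒ x=2/(-3/7)=-4.6667
Confirm numerically:
  x=-3.592: |R|=0.77270 <1
  x=-3.026: |R|=0.62289 <1
  x=-2.874: |R|=0.57813 <1
  x=-2.089: |R|=0.30819 <1
  x=-5.055: |R|=1.06809 >1
  x=-4.932: |R|=1.04720 >1
So |R|<1 on (-4.6667, 0).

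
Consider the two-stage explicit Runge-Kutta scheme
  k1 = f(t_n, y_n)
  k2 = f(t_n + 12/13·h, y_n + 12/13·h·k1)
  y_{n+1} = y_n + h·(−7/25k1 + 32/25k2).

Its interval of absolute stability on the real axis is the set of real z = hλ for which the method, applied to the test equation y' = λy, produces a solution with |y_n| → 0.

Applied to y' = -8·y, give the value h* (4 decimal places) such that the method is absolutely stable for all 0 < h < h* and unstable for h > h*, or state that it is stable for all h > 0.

(-0.8464,0); λ=-8 ⇒ h* = (325/384)/8 = 0.1058.

Set f=λy, z=hλ:
  k1=λy_n ⇒ h·k1=z·y_n;  k2=λ(1+12/13z)y_n ⇒ h·k2=z(1+12/13z)y_n
  y_{n+1}/y_n = 1 − 7/25z + 32/25z(1+12/13z) = 1 + z + 384/325z²
  ⇒ R(z) = 1 + z + 384/325z².

Find x<0 with |R(x)|<1.
x=-1.5: |R|=2.1585
R=1: x+384/325x²=0 ⇒ x=−325/384=-0.8464; min R=1−1/(4·384/325)=0.7884>−1
Confirm numerically:
  x=-0.811: |R|=0.96612 <1
  x=-0.639: |R|=0.84345 <1
  x=-0.361: |R|=0.79298 <1
  x=-1.421: |R|=1.96481 >1
  x=-1.335: |R|=1.77077 >1
  x=-1.089: |R|=1.31221 >1
Interval (-0.8464, 0).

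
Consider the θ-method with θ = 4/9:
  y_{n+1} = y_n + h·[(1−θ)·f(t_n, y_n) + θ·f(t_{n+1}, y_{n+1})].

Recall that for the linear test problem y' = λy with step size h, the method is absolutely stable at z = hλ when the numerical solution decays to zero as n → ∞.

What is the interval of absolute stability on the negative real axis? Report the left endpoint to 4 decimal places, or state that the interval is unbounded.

Test eqn y'=λy, z=hλ:
  y_{n+1} = y_n + z·[5/9·y_n + 4/9·y_{n+1}] ⇒ (1 − 4/9z)y_{n+1} = (1 + 5/9z)y_n
  Hence R(z) = (1 + 5/9z)/(1 − 4/9z).

Find x<0 with |R(x)|<1.
x=-0.79: |R|=0.4153
R=−1: 1+5/9x = −1+4/9x ⇒ -1/9x=2 ⇒ x=2/(-1/9)=-18.0000
Confirm numerically:
  x=-15.305: |R|=0.96162 <1
  x=-14.194: |R|=0.94214 <1
  x=-13.337: |R|=0.92521 <1
  x=-18.334: |R|=1.00406 >1
  x=-18.242: |R|=1.00295 >1
  x=-18.184: |R|=1.00225 >1
Interval (-18.0000, 0).

(-18.0000, 0).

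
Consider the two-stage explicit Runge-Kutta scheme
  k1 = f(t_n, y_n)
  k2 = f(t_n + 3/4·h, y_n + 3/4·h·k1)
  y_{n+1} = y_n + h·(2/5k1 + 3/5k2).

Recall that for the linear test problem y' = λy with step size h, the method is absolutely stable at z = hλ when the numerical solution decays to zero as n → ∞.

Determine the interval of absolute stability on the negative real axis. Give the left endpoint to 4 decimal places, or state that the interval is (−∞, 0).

With y'=λy (z=hλ):
  k1=λy_n ⇒ h·k1=z·y_n;  k2=λ(1+3/4z)y_n ⇒ h·k2=z(1+3/4z)y_n
  y_{n+1}/y_n = 1 + 2/5z + 3/5z(1+3/4z) = 1 + z + 9/20z²
  R(z) = 1 + z + 9/20z².

Need |R(x)|<1, x<0.
x=-1.66: |R|=0.5800
R=1: x+9/20x²=0 ⇒ x=−20/9=-2.2222; min R=1−1/(4·9/20)=0.4444>−1
Confirm numerically:
  x=-1.875: |R|=0.70703 <1
  x=-1.673: |R|=0.58652 <1
  x=-1.002: |R|=0.44980 <1
  x=-2.666: |R|=1.53240 >1
  x=-2.637: |R|=1.49220 >1
Interval (-2.2222, 0).

z∈(-2.2222,0).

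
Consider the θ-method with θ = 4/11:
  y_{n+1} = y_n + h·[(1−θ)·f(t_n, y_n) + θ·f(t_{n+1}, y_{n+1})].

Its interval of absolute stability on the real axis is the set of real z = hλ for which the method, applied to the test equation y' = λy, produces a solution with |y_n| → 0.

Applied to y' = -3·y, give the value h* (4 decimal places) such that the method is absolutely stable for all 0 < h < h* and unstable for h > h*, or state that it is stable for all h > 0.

(-7.3333,0); λ=-3 ⇒ h* = (22/3)/3 = 2.4444.

Set f=λy, z=hλ:
  y_{n+1} = y_n + z·[7/11·y_n + 4/11·y_{n+1}] ⇒ (1 − 4/11z)y_{n+1} = (1 + 7/11z)y_n
  Hence R(z) = (1 + 7/11z)/(1 − 4/11z).

Find x<0 with |R(x)|<1.
x=-1.6: |R|=0.0115
R=−1: 1+7/11x = −1+4/11x ⇒ -3/11x=2 ⇒ x=2/(-3/11)=-7.3333
Confirm numerically:
  x=-6.910: |R|=0.96713 <1
  x=-6.214: |R|=0.90635 <1
  x=-4.669: |R|=0.73066 <1
  x=-7.680: |R|=1.02493 >1
  x=-7.567: |R|=1.01699 >1
So |R|<1 on (-7.3333, 0).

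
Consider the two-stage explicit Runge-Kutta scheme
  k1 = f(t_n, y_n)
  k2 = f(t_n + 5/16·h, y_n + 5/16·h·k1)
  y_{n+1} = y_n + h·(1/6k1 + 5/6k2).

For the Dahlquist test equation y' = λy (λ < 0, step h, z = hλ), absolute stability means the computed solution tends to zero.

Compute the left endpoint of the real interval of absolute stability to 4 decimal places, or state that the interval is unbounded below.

Test eqn y'=λy, z=hλ:
  k1=λy_n ⇒ h·k1=z·y_n;  k2=λ(1+5/16z)y_n ⇒ h·k2=z(1+5/16z)y_n
  y_{n+1}/y_n = 1 + 1/6z + 5/6z(1+5/16z) = 1 + z + 25/96z²
  ⇒ R(z) = 1 + z + 25/96z².

Need |R(x)|<1, x<0.
x=-1.46: |R|=0.0951
R=1: x+25/96x²=0 ⇒ x=−96/25=-3.8400; min R=1−1/(4·25/96)=0.0400>−1
Confirm numerically:
  x=-3.553: |R|=0.73445 <1
  x=-3.408: |R|=0.61660 <1
  x=-2.923: |R|=0.30198 <1
  x=-2.347: |R|=0.08748 <1
  x=-4.428: |R|=1.67804 >1
  x=-4.187: |R|=1.37836 >1
  x=-3.908: |R|=1.06920 >1
So |R|<1 on (-3.8400, 0).

z* = -3.8400.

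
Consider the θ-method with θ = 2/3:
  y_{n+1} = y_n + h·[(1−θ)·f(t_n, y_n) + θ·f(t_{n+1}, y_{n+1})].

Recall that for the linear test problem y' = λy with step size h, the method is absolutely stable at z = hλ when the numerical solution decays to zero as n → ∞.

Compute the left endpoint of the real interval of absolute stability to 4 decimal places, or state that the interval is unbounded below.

Set f=λy, z=hλ:
  y_{n+1} = y_n + z·[1/3·y_n + 2/3·y_{n+1}] ⇒ (1 − 2/3z)y_{n+1} = (1 + 1/3z)y_n
  so R(z) = (1 + 1/3z)/(1 − 2/3z).

Solve |R(x)|<1 on ℝ⁻.
x=-1.63: |R|=0.2188
x=-2: |R|=0.1429
x=-10: |R|=0.3043
x=-100: |R|=0.4778
θ=2/3≥1/2 ⇒ |1+1/3x|<|1−2/3x| ∀x<0 ⇒ stable on all of ℝ⁻.

(−∞, 0) — no finite endpoint.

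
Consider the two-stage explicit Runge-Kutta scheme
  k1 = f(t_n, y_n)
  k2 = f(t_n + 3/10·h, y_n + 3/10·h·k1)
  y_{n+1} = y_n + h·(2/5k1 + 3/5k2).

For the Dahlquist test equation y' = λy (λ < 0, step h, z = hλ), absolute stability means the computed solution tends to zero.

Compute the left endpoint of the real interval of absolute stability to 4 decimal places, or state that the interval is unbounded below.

left endpoint -5.5556.

Set f=λy, z=hλ:
  k1=λy_n ⇒ h·k1=z·y_n;  k2=λ(1+3/10z)y_n ⇒ h·k2=z(1+3/10z)y_n
  y_{n+1}/y_n = 1 + 2/5z + 3/5z(1+3/10z) = 1 + z + 9/50z²
  Hence R(z) = 1 + z + 9/50z².

Need |R(x)|<1, x<0.
x=-1.67: |R|=0.1680
R=1: x+9/50x²=0 ⇒ x=−50/9=-5.5556; min R=1−1/(4·9/50)=-0.3889>−1
Confirm numerically:
  x=-5.467: |R|=0.91286 <1
  x=-5.360: |R|=0.81133 <1
  x=-3.409: |R|=0.31717 <1
  x=-6.106: |R|=1.60498 >1
  x=-5.655: |R|=1.10122 >1
So |R|<1 on (-5.5556, 0).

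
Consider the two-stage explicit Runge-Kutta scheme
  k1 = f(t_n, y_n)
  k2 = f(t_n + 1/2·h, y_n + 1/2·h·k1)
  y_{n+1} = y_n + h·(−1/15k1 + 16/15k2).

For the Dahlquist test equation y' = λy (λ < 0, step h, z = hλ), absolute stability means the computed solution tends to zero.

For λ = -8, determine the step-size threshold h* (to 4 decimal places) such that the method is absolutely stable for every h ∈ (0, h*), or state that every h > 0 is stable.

(-1.8750,0); λ=-8 ⇒ h* = (15/8)/8 = 0.2344.

Set f=λy, z=hλ:
  k1=λy_n ⇒ h·k1=z·y_n;  k2=λ(1+1/2z)y_n ⇒ h·k2=z(1+1/2z)y_n
  y_{n+1}/y_n = 1 − 1/15z + 16/15z(1+1/2z) = 1 + z + 8/15z²
  R(z) = 1 + z + 8/15z².

Need |R(x)|<1, x<0.
x=-1.7: |R|=0.8413
R=1: x+8/15x²=0 ⇒ x=−15/8=-1.8750; min R=1−1/(4·8/15)=0.5312>−1
Confirm numerically:
  x=-1.442: |R|=0.66699 <1
  x=-0.953: |R|=0.53138 <1
  x=-0.826: |R|=0.53788 <1
  x=-2.204: |R|=1.38673 >1
  x=-2.002: |R|=1.13560 >1
Interval (-1.8750, 0).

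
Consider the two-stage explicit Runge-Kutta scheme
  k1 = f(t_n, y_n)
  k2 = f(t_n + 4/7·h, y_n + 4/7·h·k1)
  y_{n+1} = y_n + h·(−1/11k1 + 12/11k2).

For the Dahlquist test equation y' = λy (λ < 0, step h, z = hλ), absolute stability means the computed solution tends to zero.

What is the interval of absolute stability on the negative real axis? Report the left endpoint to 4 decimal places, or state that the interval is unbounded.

Set f=λy, z=hλ:
  k1=λy_n ⇒ h·k1=z·y_n;  k2=λ(1+4/7z)y_n ⇒ h·k2=z(1+4/7z)y_n
  y_{n+1}/y_n = 1 − 1/11z + 12/11z(1+4/7z) = 1 + z + 48/77z²
  ⇒ R(z) = 1 + z + 48/77z².

Boundary: |R(x)|=1, x<0.
x=-0.62: |R|=0.6196
R=1: x+48/77x²=0 ⇒ x=−77/48=-1.6042; min R=1−1/(4·48/77)=0.5990>−1
Confirm numerically:
  x=-1.497: |R|=0.89999 <1
  x=-1.477: |R|=0.88291 <1
  x=-1.272: |R|=0.73661 <1
  x=-1.037: |R|=0.63336 <1
  x=-2.165: |R|=1.75691 >1
  x=-2.046: |R|=1.56353 >1
So |R|<1 on (-1.6042, 0).

(-1.6042, 0).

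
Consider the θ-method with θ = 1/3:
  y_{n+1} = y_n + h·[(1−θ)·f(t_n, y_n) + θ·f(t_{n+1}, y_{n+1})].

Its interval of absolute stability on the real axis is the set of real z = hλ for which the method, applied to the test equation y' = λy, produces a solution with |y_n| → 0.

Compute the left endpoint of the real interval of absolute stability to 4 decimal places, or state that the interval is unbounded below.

z* = -6.0000.

Test eqn y'=λy, z=hλ:
  y_{n+1} = y_n + z·[2/3·y_n + 1/3·y_{n+1}] ⇒ (1 − 1/3z)y_{n+1} = (1 + 2/3z)y_n
  Hence R(z) = (1 + 2/3z)/(1 − 1/3z).

Solve |R(x)|<1 on ℝ⁻.
x=-1.57: |R|=0.0306
R=−1: 1+2/3x = −1+1/3x ⇒ -1/3x=2 ⇒ x=2/(-1/3)=-6.0000
Confirm numerically:
  x=-5.606: |R|=0.95422 <1
  x=-3.677: |R|=0.65209 <1
  x=-3.210: |R|=0.55072 <1
  x=-2.439: |R|=0.34528 <1
  x=-6.498: |R|=1.05243 >1
  x=-6.156: |R|=1.01704 >1
Interval (-6.0000, 0).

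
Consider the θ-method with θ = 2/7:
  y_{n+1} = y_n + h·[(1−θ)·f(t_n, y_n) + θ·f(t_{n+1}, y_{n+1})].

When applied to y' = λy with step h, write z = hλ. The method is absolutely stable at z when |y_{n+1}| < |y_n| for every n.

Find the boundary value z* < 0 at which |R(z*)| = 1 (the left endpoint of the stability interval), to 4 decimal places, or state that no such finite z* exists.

left endpoint -4.6667.

Test eqn y'=λy, z=hλ:
  y_{n+1} = y_n + z·[5/7·y_n + 2/7·y_{n+1}] ⇒ (1 − 2/7z)y_{n+1} = (1 + 5/7z)y_n
  R(z) = (1 + 5/7z)/(1 − 2/7z).

Boundary: |R(x)|=1, x<0.
x=-0.5: |R|=0.5625
R=−1: 1+5/7x = −1+2/7x ⇒ -3/7x=2 ⇒ x=2/(-3/7)=-4.6667
Confirm numerically:
  x=-4.317: |R|=0.93290 <1
  x=-3.530: |R|=0.75747 <1
  x=-3.292: |R|=0.69641 <1
  x=-5.040: |R|=1.06557 >1
  x=-4.956: |R|=1.05132 >1
  x=-4.952: |R|=1.05064 >1
Interval (-4.6667, 0).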